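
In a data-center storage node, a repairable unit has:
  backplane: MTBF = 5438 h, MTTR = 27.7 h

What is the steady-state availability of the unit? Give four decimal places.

0.9949

A(backplane) = MTBF/(MTBF+MTTR) = 5438/(5438+27.7) = 0.9949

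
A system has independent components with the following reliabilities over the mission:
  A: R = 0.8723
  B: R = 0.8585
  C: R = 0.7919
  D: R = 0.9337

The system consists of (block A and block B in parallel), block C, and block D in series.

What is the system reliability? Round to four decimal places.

Parallel (A and B): 1 − (1 − 0.872300)(1 − 0.858500) = 0.981930
Series ([0.981930], C, and D): 0.981930 × 0.791900 × 0.933700 = 0.7260

0.7260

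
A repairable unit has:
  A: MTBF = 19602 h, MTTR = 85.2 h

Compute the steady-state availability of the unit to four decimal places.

0.9957

A(A) = MTBF/(MTBF+MTTR) = 19602/(19602+85.2) = 0.9957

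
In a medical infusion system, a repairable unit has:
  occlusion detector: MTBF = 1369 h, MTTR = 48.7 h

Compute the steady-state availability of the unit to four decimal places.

A(occlusion detector) = MTBF/(MTBF+MTTR) = 1369/(1369+48.7) = 0.9656

0.9656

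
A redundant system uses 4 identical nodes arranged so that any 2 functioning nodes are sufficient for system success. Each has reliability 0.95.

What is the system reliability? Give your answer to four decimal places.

0.9995

R = Σ_{i=2}^{4} C(4,i) p^i (1−p)^{4−i} with p = 0.95
C(4,2)·0.95^2·0.05^2 = 0.013538
C(4,3)·0.95^3·0.05^1 = 0.171475
C(4,4)·0.95^4·0.05^0 = 0.814506
Sum = 0.9995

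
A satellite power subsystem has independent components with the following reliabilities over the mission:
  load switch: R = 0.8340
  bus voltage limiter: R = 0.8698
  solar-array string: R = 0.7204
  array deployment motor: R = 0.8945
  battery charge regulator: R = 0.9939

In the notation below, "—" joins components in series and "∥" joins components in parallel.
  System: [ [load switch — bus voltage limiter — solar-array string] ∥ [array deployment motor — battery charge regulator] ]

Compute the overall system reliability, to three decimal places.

Series (load switch, bus voltage limiter, and solar-array string): 0.83400 × 0.86980 × 0.72040 = 0.52259
Series (array deployment motor and battery charge regulator): 0.89450 × 0.99390 = 0.88904
Parallel ([0.52259] and [0.88904]): 1 − (1 − 0.52259)(1 − 0.88904) = 0.947

0.947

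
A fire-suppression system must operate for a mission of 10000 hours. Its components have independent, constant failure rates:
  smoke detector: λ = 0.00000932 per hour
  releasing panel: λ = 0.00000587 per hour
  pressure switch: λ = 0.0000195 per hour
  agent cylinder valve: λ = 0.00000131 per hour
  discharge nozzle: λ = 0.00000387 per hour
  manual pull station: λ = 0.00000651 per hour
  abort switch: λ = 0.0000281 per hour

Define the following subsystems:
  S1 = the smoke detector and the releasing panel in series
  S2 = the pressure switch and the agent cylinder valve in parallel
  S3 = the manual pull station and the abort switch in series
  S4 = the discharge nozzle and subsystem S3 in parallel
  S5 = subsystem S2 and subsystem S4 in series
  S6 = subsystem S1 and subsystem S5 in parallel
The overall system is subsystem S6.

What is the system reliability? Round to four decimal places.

R(smoke detector) = exp(−0.00000932 × 10000) = 0.911011
R(releasing panel) = exp(−0.00000587 × 10000) = 0.942990
R(pressure switch) = exp(−0.0000195 × 10000) = 0.822835
R(agent cylinder valve) = exp(−0.00000131 × 10000) = 0.986985
R(discharge nozzle) = exp(−0.00000387 × 10000) = 0.962039
R(manual pull station) = exp(−0.00000651 × 10000) = 0.936974
R(abort switch) = exp(−0.0000281 × 10000) = 0.755028
Series (smoke detector and releasing panel): 0.911011 × 0.942990 = 0.859074
Parallel (pressure switch and agent cylinder valve): 1 − (1 − 0.822835)(1 − 0.986985) = 0.997694
Series (manual pull station and abort switch): 0.936974 × 0.755028 = 0.707442
Parallel (discharge nozzle and [0.707442]): 1 − (1 − 0.962039)(1 − 0.707442) = 0.988894
Series ([0.997694] and [0.988894]): 0.997694 × 0.988894 = 0.986614
Parallel ([0.859074] and [0.986614]): 1 − (1 − 0.859074)(1 − 0.986614) = 0.9981

0.9981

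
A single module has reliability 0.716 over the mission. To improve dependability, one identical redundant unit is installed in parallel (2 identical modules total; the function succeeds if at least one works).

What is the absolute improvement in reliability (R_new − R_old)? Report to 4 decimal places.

R_before = 0.716
R_after = 1 − (1 − 0.716)^2 = 0.9193
ΔR = 0.9193 − 0.716 = 0.2033

0.2033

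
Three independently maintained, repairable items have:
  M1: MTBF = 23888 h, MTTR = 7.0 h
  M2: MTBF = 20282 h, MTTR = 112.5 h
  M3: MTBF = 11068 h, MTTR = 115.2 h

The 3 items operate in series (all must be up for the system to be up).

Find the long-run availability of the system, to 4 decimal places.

0.9840

A(M1) = MTBF/(MTBF+MTTR) = 23888/(23888+7.0) = 0.999707
A(M2) = MTBF/(MTBF+MTTR) = 20282/(20282+112.5) = 0.994484
A(M3) = MTBF/(MTBF+MTTR) = 11068/(11068+115.2) = 0.989699
Series availability: 0.999707 × 0.994484 × 0.989699 = 0.9840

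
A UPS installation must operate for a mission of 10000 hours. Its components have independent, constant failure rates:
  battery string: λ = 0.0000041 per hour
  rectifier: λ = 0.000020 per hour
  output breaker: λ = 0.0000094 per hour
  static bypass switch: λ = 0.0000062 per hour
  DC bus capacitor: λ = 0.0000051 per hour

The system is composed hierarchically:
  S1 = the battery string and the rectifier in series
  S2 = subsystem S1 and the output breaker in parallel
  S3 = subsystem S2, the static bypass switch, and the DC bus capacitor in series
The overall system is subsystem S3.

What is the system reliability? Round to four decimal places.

R(battery string) = exp(−0.0000041 × 10000) = 0.959829
R(rectifier) = exp(−0.000020 × 10000) = 0.818731
R(output breaker) = exp(−0.0000094 × 10000) = 0.910283
R(static bypass switch) = exp(−0.0000062 × 10000) = 0.939883
R(DC bus capacitor) = exp(−0.0000051 × 10000) = 0.950279
Series (battery string and rectifier): 0.959829 × 0.818731 = 0.785842
Parallel ([0.785842] and output breaker): 1 − (1 − 0.785842)(1 − 0.910283) = 0.980786
Series ([0.980786], static bypass switch, and DC bus capacitor): 0.980786 × 0.939883 × 0.950279 = 0.8760

0.8760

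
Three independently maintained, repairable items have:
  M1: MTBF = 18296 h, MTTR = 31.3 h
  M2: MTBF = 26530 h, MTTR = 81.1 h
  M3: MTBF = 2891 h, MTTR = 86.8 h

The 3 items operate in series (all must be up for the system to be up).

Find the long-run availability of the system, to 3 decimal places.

0.966

A(M1) = MTBF/(MTBF+MTTR) = 18296/(18296+31.3) = 0.998292
A(M2) = MTBF/(MTBF+MTTR) = 26530/(26530+81.1) = 0.996952
A(M3) = MTBF/(MTBF+MTTR) = 2891/(2891+86.8) = 0.970851
Series availability: 0.998292 × 0.996952 × 0.970851 = 0.966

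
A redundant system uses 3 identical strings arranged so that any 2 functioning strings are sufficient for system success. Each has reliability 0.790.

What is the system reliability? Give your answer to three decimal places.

R = Σ_{i=2}^{3} C(3,i) p^i (1−p)^{3−i} with p = 0.790
C(3,2)·0.790^2·0.210^1 = 0.39318
C(3,3)·0.790^3·0.210^0 = 0.49304
Sum = 0.886

0.886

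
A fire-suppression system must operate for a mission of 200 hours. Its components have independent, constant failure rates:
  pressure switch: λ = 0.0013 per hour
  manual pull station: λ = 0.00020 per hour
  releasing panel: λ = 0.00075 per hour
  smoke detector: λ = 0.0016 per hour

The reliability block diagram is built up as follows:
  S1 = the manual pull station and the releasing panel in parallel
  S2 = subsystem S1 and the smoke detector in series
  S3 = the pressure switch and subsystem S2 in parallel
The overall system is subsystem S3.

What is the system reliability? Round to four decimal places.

R(pressure switch) = exp(−0.0013 × 200) = 0.771052
R(manual pull station) = exp(−0.00020 × 200) = 0.960789
R(releasing panel) = exp(−0.00075 × 200) = 0.860708
R(smoke detector) = exp(−0.0016 × 200) = 0.726149
Parallel (manual pull station and releasing panel): 1 − (1 − 0.960789)(1 − 0.860708) = 0.994538
Series ([0.994538] and smoke detector): 0.994538 × 0.726149 = 0.722183
Parallel (pressure switch and [0.722183]): 1 − (1 − 0.771052)(1 − 0.722183) = 0.9364

0.9364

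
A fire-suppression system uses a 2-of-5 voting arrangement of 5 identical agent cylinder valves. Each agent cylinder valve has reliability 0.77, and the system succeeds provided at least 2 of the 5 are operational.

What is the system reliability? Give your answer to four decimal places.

R = Σ_{i=2}^{5} C(5,i) p^i (1−p)^{5−i} with p = 0.77
C(5,2)·0.77^2·0.23^3 = 0.072138
C(5,3)·0.77^3·0.23^2 = 0.241506
C(5,4)·0.77^4·0.23^1 = 0.404260
C(5,5)·0.77^5·0.23^0 = 0.270678
Sum = 0.9886

0.9886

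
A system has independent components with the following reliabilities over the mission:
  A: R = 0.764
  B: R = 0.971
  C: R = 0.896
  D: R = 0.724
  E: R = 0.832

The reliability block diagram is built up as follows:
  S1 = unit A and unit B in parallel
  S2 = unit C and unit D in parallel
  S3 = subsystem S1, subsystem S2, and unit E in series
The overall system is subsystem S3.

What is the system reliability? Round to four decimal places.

Parallel (A and B): 1 − (1 − 0.764000)(1 − 0.971000) = 0.993156
Parallel (C and D): 1 − (1 − 0.896000)(1 − 0.724000) = 0.971296
Series ([0.993156], [0.971296], and E): 0.993156 × 0.971296 × 0.832000 = 0.8026

0.8026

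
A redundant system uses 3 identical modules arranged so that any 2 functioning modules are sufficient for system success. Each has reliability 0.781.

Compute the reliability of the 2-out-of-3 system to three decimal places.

0.877

R = Σ_{i=2}^{3} C(3,i) p^i (1−p)^{3−i} with p = 0.781
C(3,2)·0.781^2·0.219^1 = 0.40074
C(3,3)·0.781^3·0.219^0 = 0.47638
Sum = 0.877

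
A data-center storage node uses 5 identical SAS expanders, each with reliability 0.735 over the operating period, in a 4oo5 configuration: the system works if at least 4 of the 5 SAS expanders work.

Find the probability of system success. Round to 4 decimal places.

0.6012

R = Σ_{i=4}^{5} C(5,i) p^i (1−p)^{5−i} with p = 0.735
C(5,4)·0.735^4·0.265^1 = 0.386692
C(5,5)·0.735^5·0.265^0 = 0.214505
Sum = 0.6012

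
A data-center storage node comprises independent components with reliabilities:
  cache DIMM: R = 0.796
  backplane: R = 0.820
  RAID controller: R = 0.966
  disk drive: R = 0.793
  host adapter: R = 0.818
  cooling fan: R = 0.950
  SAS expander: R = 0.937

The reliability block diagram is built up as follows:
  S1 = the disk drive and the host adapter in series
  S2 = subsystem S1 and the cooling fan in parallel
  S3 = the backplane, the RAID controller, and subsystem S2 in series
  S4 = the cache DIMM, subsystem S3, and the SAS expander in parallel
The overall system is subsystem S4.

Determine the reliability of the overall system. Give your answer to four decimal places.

0.9971

Series (disk drive and host adapter): 0.793000 × 0.818000 = 0.648674
Parallel ([0.648674] and cooling fan): 1 − (1 − 0.648674)(1 − 0.950000) = 0.982434
Series (backplane, RAID controller, and [0.982434]): 0.820000 × 0.966000 × 0.982434 = 0.778206
Parallel (cache DIMM, [0.778206], and SAS expander): 1 − (1 − 0.796000)(1 − 0.778206)(1 − 0.937000) = 0.9971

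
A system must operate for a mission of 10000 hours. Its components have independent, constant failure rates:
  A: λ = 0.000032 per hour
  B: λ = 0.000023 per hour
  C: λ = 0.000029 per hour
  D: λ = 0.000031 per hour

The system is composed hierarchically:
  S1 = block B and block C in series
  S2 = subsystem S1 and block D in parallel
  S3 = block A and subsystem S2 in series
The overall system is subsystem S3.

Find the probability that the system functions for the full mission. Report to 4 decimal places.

0.6477

R(A) = exp(−0.000032 × 10000) = 0.726149
R(B) = exp(−0.000023 × 10000) = 0.794534
R(C) = exp(−0.000029 × 10000) = 0.748264
R(D) = exp(−0.000031 × 10000) = 0.733447
Series (B and C): 0.794534 × 0.748264 = 0.594521
Parallel ([0.594521] and D): 1 − (1 − 0.594521)(1 − 0.733447) = 0.891918
Series (A and [0.891918]): 0.726149 × 0.891918 = 0.6477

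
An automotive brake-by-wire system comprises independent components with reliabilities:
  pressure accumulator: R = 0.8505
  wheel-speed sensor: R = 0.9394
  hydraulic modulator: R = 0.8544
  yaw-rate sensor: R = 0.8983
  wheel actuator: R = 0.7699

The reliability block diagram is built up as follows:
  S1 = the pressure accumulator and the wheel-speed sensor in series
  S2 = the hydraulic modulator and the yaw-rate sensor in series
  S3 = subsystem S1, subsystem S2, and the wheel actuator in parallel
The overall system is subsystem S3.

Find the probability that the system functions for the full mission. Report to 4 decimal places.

0.9892

Series (pressure accumulator and wheel-speed sensor): 0.850500 × 0.939400 = 0.798960
Series (hydraulic modulator and yaw-rate sensor): 0.854400 × 0.898300 = 0.767508
Parallel ([0.798960], [0.767508], and wheel actuator): 1 − (1 − 0.798960)(1 − 0.767508)(1 − 0.769900) = 0.9892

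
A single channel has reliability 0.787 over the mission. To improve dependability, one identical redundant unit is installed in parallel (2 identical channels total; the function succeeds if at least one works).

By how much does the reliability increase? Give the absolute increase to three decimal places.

0.168

R_before = 0.787
R_after = 1 − (1 − 0.787)^2 = 0.955
ΔR = 0.955 − 0.787 = 0.168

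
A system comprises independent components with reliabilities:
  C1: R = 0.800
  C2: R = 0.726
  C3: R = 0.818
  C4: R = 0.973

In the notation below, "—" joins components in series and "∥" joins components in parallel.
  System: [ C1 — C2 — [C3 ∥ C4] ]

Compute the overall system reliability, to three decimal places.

0.578

Parallel (C3 and C4): 1 − (1 − 0.81800)(1 − 0.97300) = 0.99509
Series (C1, C2, and [0.99509]): 0.80000 × 0.72600 × 0.99509 = 0.578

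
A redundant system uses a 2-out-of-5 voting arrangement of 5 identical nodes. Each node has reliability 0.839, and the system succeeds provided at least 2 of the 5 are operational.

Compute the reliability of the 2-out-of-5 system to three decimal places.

R = Σ_{i=2}^{5} C(5,i) p^i (1−p)^{5−i} with p = 0.839
C(5,2)·0.839^2·0.161^3 = 0.02938
C(5,3)·0.839^3·0.161^2 = 0.15309
C(5,4)·0.839^4·0.161^1 = 0.39888
C(5,5)·0.839^5·0.161^0 = 0.41573
Sum = 0.997

0.997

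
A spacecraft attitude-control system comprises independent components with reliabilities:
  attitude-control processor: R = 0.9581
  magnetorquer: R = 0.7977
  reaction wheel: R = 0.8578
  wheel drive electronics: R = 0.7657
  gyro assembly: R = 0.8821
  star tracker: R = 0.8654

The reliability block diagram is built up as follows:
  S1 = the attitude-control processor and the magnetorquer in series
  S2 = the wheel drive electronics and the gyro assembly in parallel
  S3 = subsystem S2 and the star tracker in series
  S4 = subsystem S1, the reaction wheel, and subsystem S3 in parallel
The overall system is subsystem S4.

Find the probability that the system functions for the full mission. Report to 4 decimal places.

Series (attitude-control processor and magnetorquer): 0.958100 × 0.797700 = 0.764276
Parallel (wheel drive electronics and gyro assembly): 1 − (1 − 0.765700)(1 − 0.882100) = 0.972376
Series ([0.972376] and star tracker): 0.972376 × 0.865400 = 0.841494
Parallel ([0.764276], reaction wheel, and [0.841494]): 1 − (1 − 0.764276)(1 − 0.857800)(1 − 0.841494) = 0.9947

0.9947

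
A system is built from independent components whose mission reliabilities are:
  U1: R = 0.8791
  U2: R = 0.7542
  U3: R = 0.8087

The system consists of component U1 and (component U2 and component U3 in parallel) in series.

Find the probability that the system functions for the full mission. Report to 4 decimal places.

Parallel (U2 and U3): 1 − (1 − 0.754200)(1 − 0.808700) = 0.952978
Series (U1 and [0.952978]): 0.879100 × 0.952978 = 0.8378

0.8378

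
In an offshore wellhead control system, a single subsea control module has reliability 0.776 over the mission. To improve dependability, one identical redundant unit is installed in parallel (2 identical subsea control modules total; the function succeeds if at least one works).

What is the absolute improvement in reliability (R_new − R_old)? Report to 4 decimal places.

R_before = 0.776
R_after = 1 − (1 − 0.776)^2 = 0.9498
ΔR = 0.9498 − 0.776 = 0.1738

0.1738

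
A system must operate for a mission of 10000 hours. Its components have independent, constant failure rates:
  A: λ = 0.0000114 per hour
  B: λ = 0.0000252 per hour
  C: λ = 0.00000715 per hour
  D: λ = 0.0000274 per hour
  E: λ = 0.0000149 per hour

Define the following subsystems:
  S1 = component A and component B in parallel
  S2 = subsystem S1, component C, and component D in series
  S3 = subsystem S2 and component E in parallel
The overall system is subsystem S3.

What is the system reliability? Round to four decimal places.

0.9572

R(A) = exp(−0.0000114 × 10000) = 0.892258
R(B) = exp(−0.0000252 × 10000) = 0.777245
R(C) = exp(−0.00000715 × 10000) = 0.930996
R(D) = exp(−0.0000274 × 10000) = 0.760332
R(E) = exp(−0.0000149 × 10000) = 0.861569
Parallel (A and B): 1 − (1 − 0.892258)(1 − 0.777245) = 0.976000
Series ([0.976000], C, and D): 0.976000 × 0.930996 × 0.760332 = 0.690877
Parallel ([0.690877] and E): 1 − (1 − 0.690877)(1 − 0.861569) = 0.9572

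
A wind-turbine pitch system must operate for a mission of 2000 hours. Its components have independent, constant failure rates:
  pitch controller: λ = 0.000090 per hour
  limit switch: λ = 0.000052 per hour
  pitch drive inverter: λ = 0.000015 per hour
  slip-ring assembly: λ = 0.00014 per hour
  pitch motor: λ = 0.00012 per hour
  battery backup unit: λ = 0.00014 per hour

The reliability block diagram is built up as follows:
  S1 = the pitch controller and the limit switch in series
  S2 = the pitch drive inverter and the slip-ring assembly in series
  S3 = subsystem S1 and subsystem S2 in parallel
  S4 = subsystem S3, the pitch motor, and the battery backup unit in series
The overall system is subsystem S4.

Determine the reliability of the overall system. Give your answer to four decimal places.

0.5553

R(pitch controller) = exp(−0.000090 × 2000) = 0.835270
R(limit switch) = exp(−0.000052 × 2000) = 0.901225
R(pitch drive inverter) = exp(−0.000015 × 2000) = 0.970446
R(slip-ring assembly) = exp(−0.00014 × 2000) = 0.755784
R(pitch motor) = exp(−0.00012 × 2000) = 0.786628
R(battery backup unit) = exp(−0.00014 × 2000) = 0.755784
Series (pitch controller and limit switch): 0.835270 × 0.901225 = 0.752766
Series (pitch drive inverter and slip-ring assembly): 0.970446 × 0.755784 = 0.733448
Parallel ([0.752766] and [0.733448]): 1 − (1 − 0.752766)(1 − 0.733448) = 0.934099
Series ([0.934099], pitch motor, and battery backup unit): 0.934099 × 0.786628 × 0.755784 = 0.5553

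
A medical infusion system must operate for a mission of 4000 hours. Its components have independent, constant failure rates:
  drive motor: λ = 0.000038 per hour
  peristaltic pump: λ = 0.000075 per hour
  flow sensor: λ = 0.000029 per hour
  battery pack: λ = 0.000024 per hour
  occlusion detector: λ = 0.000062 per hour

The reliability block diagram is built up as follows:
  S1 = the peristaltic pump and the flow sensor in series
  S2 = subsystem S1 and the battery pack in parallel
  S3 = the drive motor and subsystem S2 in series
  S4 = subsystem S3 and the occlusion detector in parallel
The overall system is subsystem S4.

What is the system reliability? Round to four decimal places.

0.9632

R(drive motor) = exp(−0.000038 × 4000) = 0.858988
R(peristaltic pump) = exp(−0.000075 × 4000) = 0.740818
R(flow sensor) = exp(−0.000029 × 4000) = 0.890475
R(battery pack) = exp(−0.000024 × 4000) = 0.908464
R(occlusion detector) = exp(−0.000062 × 4000) = 0.780360
Series (peristaltic pump and flow sensor): 0.740818 × 0.890475 = 0.659680
Parallel ([0.659680] and battery pack): 1 − (1 − 0.659680)(1 − 0.908464) = 0.968848
Series (drive motor and [0.968848]): 0.858988 × 0.968848 = 0.832229
Parallel ([0.832229] and occlusion detector): 1 − (1 − 0.832229)(1 − 0.780360) = 0.9632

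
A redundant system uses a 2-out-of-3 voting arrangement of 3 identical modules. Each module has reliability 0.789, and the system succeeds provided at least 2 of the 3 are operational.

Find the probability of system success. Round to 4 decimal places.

R = Σ_{i=2}^{3} C(3,i) p^i (1−p)^{3−i} with p = 0.789
C(3,2)·0.789^2·0.211^1 = 0.394056
C(3,3)·0.789^3·0.211^0 = 0.491169
Sum = 0.8852

0.8852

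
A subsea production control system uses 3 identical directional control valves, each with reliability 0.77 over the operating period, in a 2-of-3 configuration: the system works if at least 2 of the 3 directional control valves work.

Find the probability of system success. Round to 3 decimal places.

R = Σ_{i=2}^{3} C(3,i) p^i (1−p)^{3−i} with p = 0.77
C(3,2)·0.77^2·0.23^1 = 0.40910
C(3,3)·0.77^3·0.23^0 = 0.45653
Sum = 0.866

0.866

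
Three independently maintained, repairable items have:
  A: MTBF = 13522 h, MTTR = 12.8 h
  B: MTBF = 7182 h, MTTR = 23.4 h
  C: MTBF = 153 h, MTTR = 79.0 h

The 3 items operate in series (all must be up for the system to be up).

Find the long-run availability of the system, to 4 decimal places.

0.6567

A(A) = MTBF/(MTBF+MTTR) = 13522/(13522+12.8) = 0.999054
A(B) = MTBF/(MTBF+MTTR) = 7182/(7182+23.4) = 0.996752
A(C) = MTBF/(MTBF+MTTR) = 153/(153+79.0) = 0.659483
Series availability: 0.999054 × 0.996752 × 0.659483 = 0.6567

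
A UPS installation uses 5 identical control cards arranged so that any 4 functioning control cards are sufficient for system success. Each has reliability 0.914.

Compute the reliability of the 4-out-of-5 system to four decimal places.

R = Σ_{i=4}^{5} C(5,i) p^i (1−p)^{5−i} with p = 0.914
C(5,4)·0.914^4·0.086^1 = 0.300091
C(5,5)·0.914^5·0.086^0 = 0.637868
Sum = 0.9380

0.9380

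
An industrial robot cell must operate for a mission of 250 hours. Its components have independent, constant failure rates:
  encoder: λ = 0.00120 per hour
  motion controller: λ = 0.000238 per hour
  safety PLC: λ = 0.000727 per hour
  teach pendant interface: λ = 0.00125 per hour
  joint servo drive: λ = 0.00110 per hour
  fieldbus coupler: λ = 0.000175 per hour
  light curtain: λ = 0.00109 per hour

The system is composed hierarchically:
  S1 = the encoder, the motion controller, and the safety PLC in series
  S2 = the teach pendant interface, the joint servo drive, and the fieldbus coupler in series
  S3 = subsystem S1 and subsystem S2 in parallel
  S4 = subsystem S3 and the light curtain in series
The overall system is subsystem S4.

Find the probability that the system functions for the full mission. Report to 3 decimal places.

R(encoder) = exp(−0.00120 × 250) = 0.74082
R(motion controller) = exp(−0.000238 × 250) = 0.94224
R(safety PLC) = exp(−0.000727 × 250) = 0.83381
R(teach pendant interface) = exp(−0.00125 × 250) = 0.73162
R(joint servo drive) = exp(−0.00110 × 250) = 0.75957
R(fieldbus coupler) = exp(−0.000175 × 250) = 0.95719
R(light curtain) = exp(−0.00109 × 250) = 0.76147
Series (encoder, motion controller, and safety PLC): 0.74082 × 0.94224 × 0.83381 = 0.58202
Series (teach pendant interface, joint servo drive, and fieldbus coupler): 0.73162 × 0.75957 × 0.95719 = 0.53193
Parallel ([0.58202] and [0.53193]): 1 − (1 − 0.58202)(1 − 0.53193) = 0.80436
Series ([0.80436] and light curtain): 0.80436 × 0.76147 = 0.612

0.612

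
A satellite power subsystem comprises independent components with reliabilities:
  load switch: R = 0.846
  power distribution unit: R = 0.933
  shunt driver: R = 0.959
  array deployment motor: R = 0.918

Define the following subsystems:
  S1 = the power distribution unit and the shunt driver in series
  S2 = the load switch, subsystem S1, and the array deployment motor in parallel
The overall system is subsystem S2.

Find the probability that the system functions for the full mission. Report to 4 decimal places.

Series (power distribution unit and shunt driver): 0.933000 × 0.959000 = 0.894747
Parallel (load switch, [0.894747], and array deployment motor): 1 − (1 − 0.846000)(1 − 0.894747)(1 − 0.918000) = 0.9987

0.9987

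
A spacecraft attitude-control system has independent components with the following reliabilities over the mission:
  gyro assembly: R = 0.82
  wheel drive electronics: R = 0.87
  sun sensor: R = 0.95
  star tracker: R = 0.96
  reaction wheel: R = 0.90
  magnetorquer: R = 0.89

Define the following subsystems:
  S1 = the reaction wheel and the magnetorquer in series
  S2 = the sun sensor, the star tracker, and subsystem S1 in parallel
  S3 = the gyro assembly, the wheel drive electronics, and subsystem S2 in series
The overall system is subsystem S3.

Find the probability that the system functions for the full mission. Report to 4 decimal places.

0.7131

Series (reaction wheel and magnetorquer): 0.900000 × 0.890000 = 0.801000
Parallel (sun sensor, star tracker, and [0.801000]): 1 − (1 − 0.950000)(1 − 0.960000)(1 − 0.801000) = 0.999602
Series (gyro assembly, wheel drive electronics, and [0.999602]): 0.820000 × 0.870000 × 0.999602 = 0.7131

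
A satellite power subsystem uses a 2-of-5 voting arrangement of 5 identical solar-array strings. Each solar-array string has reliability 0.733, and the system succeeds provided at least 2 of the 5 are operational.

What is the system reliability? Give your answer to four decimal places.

0.9800

R = Σ_{i=2}^{5} C(5,i) p^i (1−p)^{5−i} with p = 0.733
C(5,2)·0.733^2·0.267^3 = 0.102268
C(5,3)·0.733^3·0.267^2 = 0.280759
C(5,4)·0.733^4·0.267^1 = 0.385387
C(5,5)·0.733^5·0.267^0 = 0.211602
Sum = 0.9800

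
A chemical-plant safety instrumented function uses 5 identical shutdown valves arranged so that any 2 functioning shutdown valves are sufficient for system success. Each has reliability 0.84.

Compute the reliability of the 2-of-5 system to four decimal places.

R = Σ_{i=2}^{5} C(5,i) p^i (1−p)^{5−i} with p = 0.84
C(5,2)·0.84^2·0.16^3 = 0.028901
C(5,3)·0.84^3·0.16^2 = 0.151732
C(5,4)·0.84^4·0.16^1 = 0.398297
C(5,5)·0.84^5·0.16^0 = 0.418212
Sum = 0.9971

0.9971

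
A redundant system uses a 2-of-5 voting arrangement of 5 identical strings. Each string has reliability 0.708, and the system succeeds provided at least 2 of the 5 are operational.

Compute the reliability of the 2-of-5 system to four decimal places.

R = Σ_{i=2}^{5} C(5,i) p^i (1−p)^{5−i} with p = 0.708
C(5,2)·0.708^2·0.292^3 = 0.124800
C(5,3)·0.708^3·0.292^2 = 0.302598
C(5,4)·0.708^4·0.292^1 = 0.366848
C(5,5)·0.708^5·0.292^0 = 0.177896
Sum = 0.9721

0.9721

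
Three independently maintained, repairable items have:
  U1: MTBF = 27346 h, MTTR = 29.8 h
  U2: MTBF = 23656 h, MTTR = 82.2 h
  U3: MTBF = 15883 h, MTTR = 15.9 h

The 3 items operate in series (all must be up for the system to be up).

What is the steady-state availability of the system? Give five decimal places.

A(U1) = MTBF/(MTBF+MTTR) = 27346/(27346+29.8) = 0.998911
A(U2) = MTBF/(MTBF+MTTR) = 23656/(23656+82.2) = 0.996537
A(U3) = MTBF/(MTBF+MTTR) = 15883/(15883+15.9) = 0.999000
Series availability: 0.998911 × 0.996537 × 0.999000 = 0.99446

0.99446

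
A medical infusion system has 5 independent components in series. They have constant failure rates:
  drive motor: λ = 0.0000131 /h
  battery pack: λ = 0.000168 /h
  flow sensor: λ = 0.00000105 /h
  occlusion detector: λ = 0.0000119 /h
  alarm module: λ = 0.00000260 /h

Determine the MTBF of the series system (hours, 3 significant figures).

Series of exponential components: λ_sys = Σ λ_i
λ_sys = 0.0000131 + 0.000168 + 0.00000105 + 0.0000119 + 0.00000260 = 1.9665e-04 /h
MTBF = 1 / λ_sys = 5090 h

5090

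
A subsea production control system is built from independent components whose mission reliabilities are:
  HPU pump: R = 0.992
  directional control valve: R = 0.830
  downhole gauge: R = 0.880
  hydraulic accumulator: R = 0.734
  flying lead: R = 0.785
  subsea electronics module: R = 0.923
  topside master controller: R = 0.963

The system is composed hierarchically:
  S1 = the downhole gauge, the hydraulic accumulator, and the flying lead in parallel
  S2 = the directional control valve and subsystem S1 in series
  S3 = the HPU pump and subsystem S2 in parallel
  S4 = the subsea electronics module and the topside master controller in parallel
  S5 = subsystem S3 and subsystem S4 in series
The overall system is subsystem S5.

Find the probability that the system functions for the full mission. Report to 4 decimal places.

0.9957

Parallel (downhole gauge, hydraulic accumulator, and flying lead): 1 − (1 − 0.880000)(1 − 0.734000)(1 − 0.785000) = 0.993137
Series (directional control valve and [0.993137]): 0.830000 × 0.993137 = 0.824304
Parallel (HPU pump and [0.824304]): 1 − (1 − 0.992000)(1 − 0.824304) = 0.998594
Parallel (subsea electronics module and topside master controller): 1 − (1 − 0.923000)(1 − 0.963000) = 0.997151
Series ([0.998594] and [0.997151]): 0.998594 × 0.997151 = 0.9957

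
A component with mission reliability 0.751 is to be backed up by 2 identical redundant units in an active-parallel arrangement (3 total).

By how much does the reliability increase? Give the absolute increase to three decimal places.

0.234

R_before = 0.751
R_after = 1 − (1 − 0.751)^3 = 0.985
ΔR = 0.985 − 0.751 = 0.234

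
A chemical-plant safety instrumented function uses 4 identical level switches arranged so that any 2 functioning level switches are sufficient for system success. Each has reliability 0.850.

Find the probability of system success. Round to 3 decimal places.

R = Σ_{i=2}^{4} C(4,i) p^i (1−p)^{4−i} with p = 0.850
C(4,2)·0.850^2·0.150^2 = 0.09754
C(4,3)·0.850^3·0.150^1 = 0.36848
C(4,4)·0.850^4·0.150^0 = 0.52201
Sum = 0.988

0.988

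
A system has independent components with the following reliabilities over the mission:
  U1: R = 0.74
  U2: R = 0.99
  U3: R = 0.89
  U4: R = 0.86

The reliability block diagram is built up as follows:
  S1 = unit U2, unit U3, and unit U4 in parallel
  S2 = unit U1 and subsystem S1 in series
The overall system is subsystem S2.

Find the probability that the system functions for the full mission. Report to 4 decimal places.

Parallel (U2, U3, and U4): 1 − (1 − 0.990000)(1 − 0.890000)(1 − 0.860000) = 0.999846
Series (U1 and [0.999846]): 0.740000 × 0.999846 = 0.7399

0.7399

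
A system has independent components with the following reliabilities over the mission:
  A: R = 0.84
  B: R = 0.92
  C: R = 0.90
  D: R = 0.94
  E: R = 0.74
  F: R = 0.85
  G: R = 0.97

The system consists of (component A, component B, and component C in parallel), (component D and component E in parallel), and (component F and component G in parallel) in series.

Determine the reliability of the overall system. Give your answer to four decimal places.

0.9787

Parallel (A, B, and C): 1 − (1 − 0.840000)(1 − 0.920000)(1 − 0.900000) = 0.998720
Parallel (D and E): 1 − (1 − 0.940000)(1 − 0.740000) = 0.984400
Parallel (F and G): 1 − (1 − 0.850000)(1 − 0.970000) = 0.995500
Series ([0.998720], [0.984400], and [0.995500]): 0.998720 × 0.984400 × 0.995500 = 0.9787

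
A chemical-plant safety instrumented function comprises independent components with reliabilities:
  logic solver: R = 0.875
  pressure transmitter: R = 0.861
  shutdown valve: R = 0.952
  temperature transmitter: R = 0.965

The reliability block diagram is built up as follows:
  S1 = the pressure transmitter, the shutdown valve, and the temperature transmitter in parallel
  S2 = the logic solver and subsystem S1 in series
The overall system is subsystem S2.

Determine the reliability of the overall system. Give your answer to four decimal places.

0.8748

Parallel (pressure transmitter, shutdown valve, and temperature transmitter): 1 − (1 − 0.861000)(1 − 0.952000)(1 − 0.965000) = 0.999766
Series (logic solver and [0.999766]): 0.875000 × 0.999766 = 0.8748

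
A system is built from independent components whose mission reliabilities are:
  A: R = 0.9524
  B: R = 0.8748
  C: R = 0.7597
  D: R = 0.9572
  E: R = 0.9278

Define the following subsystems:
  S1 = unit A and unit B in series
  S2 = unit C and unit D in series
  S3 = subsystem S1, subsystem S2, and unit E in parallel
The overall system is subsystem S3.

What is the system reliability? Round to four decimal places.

0.9967

Series (A and B): 0.952400 × 0.874800 = 0.833160
Series (C and D): 0.759700 × 0.957200 = 0.727185
Parallel ([0.833160], [0.727185], and E): 1 − (1 − 0.833160)(1 − 0.727185)(1 − 0.927800) = 0.9967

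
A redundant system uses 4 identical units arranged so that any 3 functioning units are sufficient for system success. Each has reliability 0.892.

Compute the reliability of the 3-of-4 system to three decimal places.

0.940

R = Σ_{i=3}^{4} C(4,i) p^i (1−p)^{4−i} with p = 0.892
C(4,3)·0.892^3·0.108^1 = 0.30660
C(4,4)·0.892^4·0.108^0 = 0.63308
Sum = 0.940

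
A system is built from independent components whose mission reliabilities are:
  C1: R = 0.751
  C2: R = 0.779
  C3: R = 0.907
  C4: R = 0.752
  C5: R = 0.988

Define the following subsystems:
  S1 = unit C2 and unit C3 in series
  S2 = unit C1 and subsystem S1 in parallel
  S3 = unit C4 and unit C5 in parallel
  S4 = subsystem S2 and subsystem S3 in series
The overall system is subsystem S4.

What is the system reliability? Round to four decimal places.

Series (C2 and C3): 0.779000 × 0.907000 = 0.706553
Parallel (C1 and [0.706553]): 1 − (1 − 0.751000)(1 − 0.706553) = 0.926932
Parallel (C4 and C5): 1 − (1 − 0.752000)(1 − 0.988000) = 0.997024
Series ([0.926932] and [0.997024]): 0.926932 × 0.997024 = 0.9242

0.9242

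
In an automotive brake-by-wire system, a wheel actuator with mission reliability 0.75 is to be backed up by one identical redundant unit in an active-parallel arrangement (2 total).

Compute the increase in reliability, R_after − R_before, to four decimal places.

R_before = 0.75
R_after = 1 − (1 − 0.75)^2 = 0.9375
ΔR = 0.9375 − 0.75 = 0.1875

0.1875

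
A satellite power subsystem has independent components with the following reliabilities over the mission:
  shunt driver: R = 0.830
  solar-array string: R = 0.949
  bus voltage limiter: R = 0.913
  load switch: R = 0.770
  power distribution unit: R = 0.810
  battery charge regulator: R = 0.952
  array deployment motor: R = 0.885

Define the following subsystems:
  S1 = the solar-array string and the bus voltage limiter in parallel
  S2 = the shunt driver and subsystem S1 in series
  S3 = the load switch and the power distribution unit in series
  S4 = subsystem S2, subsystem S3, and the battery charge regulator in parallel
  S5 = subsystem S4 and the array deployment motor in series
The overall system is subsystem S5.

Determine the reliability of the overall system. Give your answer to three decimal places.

0.882

Parallel (solar-array string and bus voltage limiter): 1 − (1 − 0.94900)(1 − 0.91300) = 0.99556
Series (shunt driver and [0.99556]): 0.83000 × 0.99556 = 0.82631
Series (load switch and power distribution unit): 0.77000 × 0.81000 = 0.62370
Parallel ([0.82631], [0.62370], and battery charge regulator): 1 − (1 − 0.82631)(1 − 0.62370)(1 − 0.95200) = 0.99686
Series ([0.99686] and array deployment motor): 0.99686 × 0.88500 = 0.882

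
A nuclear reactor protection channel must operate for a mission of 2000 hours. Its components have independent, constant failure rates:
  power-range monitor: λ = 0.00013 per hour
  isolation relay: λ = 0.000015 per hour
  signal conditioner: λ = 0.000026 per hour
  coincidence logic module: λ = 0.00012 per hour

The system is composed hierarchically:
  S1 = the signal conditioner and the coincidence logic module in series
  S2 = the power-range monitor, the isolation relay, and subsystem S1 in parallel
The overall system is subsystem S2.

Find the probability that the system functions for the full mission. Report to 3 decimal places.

R(power-range monitor) = exp(−0.00013 × 2000) = 0.77105
R(isolation relay) = exp(−0.000015 × 2000) = 0.97045
R(signal conditioner) = exp(−0.000026 × 2000) = 0.94933
R(coincidence logic module) = exp(−0.00012 × 2000) = 0.78663
Series (signal conditioner and coincidence logic module): 0.94933 × 0.78663 = 0.74677
Parallel (power-range monitor, isolation relay, and [0.74677]): 1 − (1 − 0.77105)(1 − 0.97045)(1 − 0.74677) = 0.998

0.998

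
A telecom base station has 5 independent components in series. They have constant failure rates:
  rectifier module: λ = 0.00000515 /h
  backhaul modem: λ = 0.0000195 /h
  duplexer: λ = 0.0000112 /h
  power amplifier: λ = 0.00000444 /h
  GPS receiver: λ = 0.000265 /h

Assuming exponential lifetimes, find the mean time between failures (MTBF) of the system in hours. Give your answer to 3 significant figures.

Series of exponential components: λ_sys = Σ λ_i
λ_sys = 0.00000515 + 0.0000195 + 0.0000112 + 0.00000444 + 0.000265 = 3.0529e-04 /h
MTBF = 1 / λ_sys = 3280 h

3280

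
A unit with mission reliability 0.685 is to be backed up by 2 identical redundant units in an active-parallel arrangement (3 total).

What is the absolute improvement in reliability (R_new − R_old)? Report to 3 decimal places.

0.284

R_before = 0.685
R_after = 1 − (1 − 0.685)^3 = 0.969
ΔR = 0.969 − 0.685 = 0.284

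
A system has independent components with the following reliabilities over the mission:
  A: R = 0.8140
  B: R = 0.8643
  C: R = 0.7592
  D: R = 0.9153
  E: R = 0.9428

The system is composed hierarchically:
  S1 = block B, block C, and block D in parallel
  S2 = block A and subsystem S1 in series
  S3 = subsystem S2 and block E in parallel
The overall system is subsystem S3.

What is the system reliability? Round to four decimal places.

Parallel (B, C, and D): 1 − (1 − 0.864300)(1 − 0.759200)(1 − 0.915300) = 0.997232
Series (A and [0.997232]): 0.814000 × 0.997232 = 0.811747
Parallel ([0.811747] and E): 1 − (1 − 0.811747)(1 − 0.942800) = 0.9892

0.9892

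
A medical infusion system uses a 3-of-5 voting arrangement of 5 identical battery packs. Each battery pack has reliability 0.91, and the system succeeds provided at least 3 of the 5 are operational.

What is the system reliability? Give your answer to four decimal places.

0.9937

R = Σ_{i=3}^{5} C(5,i) p^i (1−p)^{5−i} with p = 0.91
C(5,3)·0.91^3·0.09^2 = 0.061039
C(5,4)·0.91^4·0.09^1 = 0.308587
C(5,5)·0.91^5·0.09^0 = 0.624032
Sum = 0.9937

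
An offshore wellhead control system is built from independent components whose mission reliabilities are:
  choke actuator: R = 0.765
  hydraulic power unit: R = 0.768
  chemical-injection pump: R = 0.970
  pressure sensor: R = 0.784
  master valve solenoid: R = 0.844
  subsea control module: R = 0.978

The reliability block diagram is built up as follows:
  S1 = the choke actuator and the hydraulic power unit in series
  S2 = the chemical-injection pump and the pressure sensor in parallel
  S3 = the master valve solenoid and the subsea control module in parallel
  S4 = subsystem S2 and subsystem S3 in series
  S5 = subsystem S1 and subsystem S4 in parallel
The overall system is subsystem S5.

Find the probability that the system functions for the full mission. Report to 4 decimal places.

Series (choke actuator and hydraulic power unit): 0.765000 × 0.768000 = 0.587520
Parallel (chemical-injection pump and pressure sensor): 1 − (1 − 0.970000)(1 − 0.784000) = 0.993520
Parallel (master valve solenoid and subsea control module): 1 − (1 − 0.844000)(1 − 0.978000) = 0.996568
Series ([0.993520] and [0.996568]): 0.993520 × 0.996568 = 0.990110
Parallel ([0.587520] and [0.990110]): 1 − (1 − 0.587520)(1 − 0.990110) = 0.9959

0.9959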